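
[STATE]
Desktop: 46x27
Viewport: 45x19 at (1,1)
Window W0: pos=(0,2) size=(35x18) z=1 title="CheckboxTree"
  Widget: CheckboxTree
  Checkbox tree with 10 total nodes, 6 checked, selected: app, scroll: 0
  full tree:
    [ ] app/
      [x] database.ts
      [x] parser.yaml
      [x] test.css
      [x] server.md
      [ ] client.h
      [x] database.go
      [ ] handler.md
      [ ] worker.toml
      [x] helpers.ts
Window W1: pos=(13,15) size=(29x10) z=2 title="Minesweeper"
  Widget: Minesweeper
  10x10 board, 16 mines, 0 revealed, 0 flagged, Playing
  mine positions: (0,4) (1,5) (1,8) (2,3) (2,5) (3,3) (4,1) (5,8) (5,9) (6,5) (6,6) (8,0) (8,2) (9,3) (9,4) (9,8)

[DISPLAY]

                                             
━━━━━━━━━━━━━━━━━━━━━━━━━━━━━━━━━┓           
 CheckboxTree                    ┃           
─────────────────────────────────┨           
>[-] app/                        ┃           
   [x] database.ts               ┃           
   [x] parser.yaml               ┃           
   [x] test.css                  ┃           
   [x] server.md                 ┃           
   [ ] client.h                  ┃           
   [x] database.go               ┃           
   [ ] handler.md                ┃           
   [ ] worker.toml               ┃           
   [x] helpers.ts                ┃           
            ┏━━━━━━━━━━━━━━━━━━━━━━━━━━━┓    
            ┃ Minesweeper               ┃    
            ┠───────────────────────────┨    
            ┃■■■■■■■■■■                 ┃    
━━━━━━━━━━━━┃■■■■■■■■■■                 ┃    


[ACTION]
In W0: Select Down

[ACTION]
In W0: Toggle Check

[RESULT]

                                             
━━━━━━━━━━━━━━━━━━━━━━━━━━━━━━━━━┓           
 CheckboxTree                    ┃           
─────────────────────────────────┨           
 [-] app/                        ┃           
>  [ ] database.ts               ┃           
   [x] parser.yaml               ┃           
   [x] test.css                  ┃           
   [x] server.md                 ┃           
   [ ] client.h                  ┃           
   [x] database.go               ┃           
   [ ] handler.md                ┃           
   [ ] worker.toml               ┃           
   [x] helpers.ts                ┃           
            ┏━━━━━━━━━━━━━━━━━━━━━━━━━━━┓    
            ┃ Minesweeper               ┃    
            ┠───────────────────────────┨    
            ┃■■■■■■■■■■                 ┃    
━━━━━━━━━━━━┃■■■■■■■■■■                 ┃    


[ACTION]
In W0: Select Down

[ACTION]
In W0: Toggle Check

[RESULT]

                                             
━━━━━━━━━━━━━━━━━━━━━━━━━━━━━━━━━┓           
 CheckboxTree                    ┃           
─────────────────────────────────┨           
 [-] app/                        ┃           
   [ ] database.ts               ┃           
>  [ ] parser.yaml               ┃           
   [x] test.css                  ┃           
   [x] server.md                 ┃           
   [ ] client.h                  ┃           
   [x] database.go               ┃           
   [ ] handler.md                ┃           
   [ ] worker.toml               ┃           
   [x] helpers.ts                ┃           
            ┏━━━━━━━━━━━━━━━━━━━━━━━━━━━┓    
            ┃ Minesweeper               ┃    
            ┠───────────────────────────┨    
            ┃■■■■■■■■■■                 ┃    
━━━━━━━━━━━━┃■■■■■■■■■■                 ┃    


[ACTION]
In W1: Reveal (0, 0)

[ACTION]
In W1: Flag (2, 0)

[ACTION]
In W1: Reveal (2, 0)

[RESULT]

                                             
━━━━━━━━━━━━━━━━━━━━━━━━━━━━━━━━━┓           
 CheckboxTree                    ┃           
─────────────────────────────────┨           
 [-] app/                        ┃           
   [ ] database.ts               ┃           
>  [ ] parser.yaml               ┃           
   [x] test.css                  ┃           
   [x] server.md                 ┃           
   [ ] client.h                  ┃           
   [x] database.go               ┃           
   [ ] handler.md                ┃           
   [ ] worker.toml               ┃           
   [x] helpers.ts                ┃           
            ┏━━━━━━━━━━━━━━━━━━━━━━━━━━━┓    
            ┃ Minesweeper               ┃    
            ┠───────────────────────────┨    
            ┃   1■■■■■■                 ┃    
━━━━━━━━━━━━┃  12■■■■■■                 ┃    


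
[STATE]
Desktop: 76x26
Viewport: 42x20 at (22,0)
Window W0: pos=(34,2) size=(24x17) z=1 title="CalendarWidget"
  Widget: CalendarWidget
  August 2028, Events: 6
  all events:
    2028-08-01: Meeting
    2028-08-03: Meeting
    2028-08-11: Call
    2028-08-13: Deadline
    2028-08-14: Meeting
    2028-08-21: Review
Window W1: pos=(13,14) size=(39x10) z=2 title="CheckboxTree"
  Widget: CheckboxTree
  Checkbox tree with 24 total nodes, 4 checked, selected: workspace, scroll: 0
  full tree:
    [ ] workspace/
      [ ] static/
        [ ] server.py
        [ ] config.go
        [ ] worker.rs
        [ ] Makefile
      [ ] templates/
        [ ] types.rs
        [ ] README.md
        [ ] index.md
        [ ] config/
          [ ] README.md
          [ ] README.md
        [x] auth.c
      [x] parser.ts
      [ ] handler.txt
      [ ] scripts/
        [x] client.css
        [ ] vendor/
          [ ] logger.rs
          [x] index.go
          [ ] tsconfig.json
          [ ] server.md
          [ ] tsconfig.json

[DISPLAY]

                                          
                                          
            ┏━━━━━━━━━━━━━━━━━━━━━━┓      
            ┃ CalendarWidget       ┃      
            ┠──────────────────────┨      
            ┃     August 2028      ┃      
            ┃Mo Tu We Th Fr Sa Su  ┃      
            ┃    1*  2  3*  4  5  6┃      
            ┃ 7  8  9 10 11* 12 13*┃      
            ┃14* 15 16 17 18 19 20 ┃      
            ┃21* 22 23 24 25 26 27 ┃      
            ┃28 29 30 31           ┃      
            ┃                      ┃      
            ┃                      ┃      
━━━━━━━━━━━━━━━━━━━━━━━━━━━━━┓     ┃      
xTree                        ┃     ┃      
─────────────────────────────┨     ┃      
kspace/                      ┃     ┃      
tatic/                       ┃━━━━━┛      
 server.py                   ┃            


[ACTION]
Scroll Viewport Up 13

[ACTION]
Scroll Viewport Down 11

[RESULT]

            ┃Mo Tu We Th Fr Sa Su  ┃      
            ┃    1*  2  3*  4  5  6┃      
            ┃ 7  8  9 10 11* 12 13*┃      
            ┃14* 15 16 17 18 19 20 ┃      
            ┃21* 22 23 24 25 26 27 ┃      
            ┃28 29 30 31           ┃      
            ┃                      ┃      
            ┃                      ┃      
━━━━━━━━━━━━━━━━━━━━━━━━━━━━━┓     ┃      
xTree                        ┃     ┃      
─────────────────────────────┨     ┃      
kspace/                      ┃     ┃      
tatic/                       ┃━━━━━┛      
 server.py                   ┃            
 config.go                   ┃            
 worker.rs                   ┃            
 Makefile                    ┃            
━━━━━━━━━━━━━━━━━━━━━━━━━━━━━┛            
                                          
                                          


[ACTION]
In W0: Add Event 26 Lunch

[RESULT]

            ┃Mo Tu We Th Fr Sa Su  ┃      
            ┃    1*  2  3*  4  5  6┃      
            ┃ 7  8  9 10 11* 12 13*┃      
            ┃14* 15 16 17 18 19 20 ┃      
            ┃21* 22 23 24 25 26* 27┃      
            ┃28 29 30 31           ┃      
            ┃                      ┃      
            ┃                      ┃      
━━━━━━━━━━━━━━━━━━━━━━━━━━━━━┓     ┃      
xTree                        ┃     ┃      
─────────────────────────────┨     ┃      
kspace/                      ┃     ┃      
tatic/                       ┃━━━━━┛      
 server.py                   ┃            
 config.go                   ┃            
 worker.rs                   ┃            
 Makefile                    ┃            
━━━━━━━━━━━━━━━━━━━━━━━━━━━━━┛            
                                          
                                          


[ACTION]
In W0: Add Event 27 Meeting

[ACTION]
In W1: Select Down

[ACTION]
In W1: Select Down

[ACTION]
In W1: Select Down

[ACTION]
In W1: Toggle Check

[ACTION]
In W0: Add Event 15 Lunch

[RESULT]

            ┃Mo Tu We Th Fr Sa Su  ┃      
            ┃    1*  2  3*  4  5  6┃      
            ┃ 7  8  9 10 11* 12 13*┃      
            ┃14* 15* 16 17 18 19 20┃      
            ┃21* 22 23 24 25 26* 27┃      
            ┃28 29 30 31           ┃      
            ┃                      ┃      
            ┃                      ┃      
━━━━━━━━━━━━━━━━━━━━━━━━━━━━━┓     ┃      
xTree                        ┃     ┃      
─────────────────────────────┨     ┃      
kspace/                      ┃     ┃      
tatic/                       ┃━━━━━┛      
 server.py                   ┃            
 config.go                   ┃            
 worker.rs                   ┃            
 Makefile                    ┃            
━━━━━━━━━━━━━━━━━━━━━━━━━━━━━┛            
                                          
                                          


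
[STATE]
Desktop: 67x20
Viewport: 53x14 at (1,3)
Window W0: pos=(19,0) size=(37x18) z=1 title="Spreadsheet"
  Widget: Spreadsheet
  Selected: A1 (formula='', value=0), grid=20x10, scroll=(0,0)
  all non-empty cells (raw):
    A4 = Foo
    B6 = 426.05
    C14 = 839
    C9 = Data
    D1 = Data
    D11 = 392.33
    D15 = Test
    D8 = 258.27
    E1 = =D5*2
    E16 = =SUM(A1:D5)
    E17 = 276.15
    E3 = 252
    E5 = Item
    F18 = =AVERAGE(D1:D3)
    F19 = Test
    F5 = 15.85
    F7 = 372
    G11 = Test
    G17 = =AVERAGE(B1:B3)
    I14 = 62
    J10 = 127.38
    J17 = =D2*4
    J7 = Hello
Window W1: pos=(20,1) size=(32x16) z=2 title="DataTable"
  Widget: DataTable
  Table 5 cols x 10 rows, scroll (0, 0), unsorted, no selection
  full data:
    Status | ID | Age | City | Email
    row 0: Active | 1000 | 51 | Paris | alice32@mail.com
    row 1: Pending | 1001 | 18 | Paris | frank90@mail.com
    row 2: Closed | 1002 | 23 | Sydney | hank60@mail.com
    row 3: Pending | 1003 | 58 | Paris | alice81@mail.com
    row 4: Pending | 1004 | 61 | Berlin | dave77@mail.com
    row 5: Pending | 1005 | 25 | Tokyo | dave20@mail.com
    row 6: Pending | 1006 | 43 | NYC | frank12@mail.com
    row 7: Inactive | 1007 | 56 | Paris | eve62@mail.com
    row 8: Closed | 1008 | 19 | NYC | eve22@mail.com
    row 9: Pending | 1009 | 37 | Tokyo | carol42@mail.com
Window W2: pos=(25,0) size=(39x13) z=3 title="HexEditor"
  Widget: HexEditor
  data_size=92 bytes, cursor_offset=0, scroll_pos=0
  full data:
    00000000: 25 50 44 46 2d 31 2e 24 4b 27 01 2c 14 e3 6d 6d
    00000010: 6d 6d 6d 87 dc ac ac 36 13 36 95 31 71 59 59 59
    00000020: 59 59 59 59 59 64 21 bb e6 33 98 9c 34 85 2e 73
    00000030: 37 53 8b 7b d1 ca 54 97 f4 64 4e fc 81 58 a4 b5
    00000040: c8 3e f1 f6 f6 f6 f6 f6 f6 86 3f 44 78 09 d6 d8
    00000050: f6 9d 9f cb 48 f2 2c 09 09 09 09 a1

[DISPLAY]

                  ┃┠────┃00000000  25 50 44 46 2d 31 
                  ┃┃Stat┃00000010  6d 6d 6d 87 dc ac 
                  ┃┃────┃00000020  59 59 59 59 59 64 
                  ┃┃Acti┃00000030  37 53 8b 7b d1 ca 
                  ┃┃Pend┃00000040  c8 3e f1 f6 f6 f6 
                  ┃┃Clos┃00000050  f6 9d 9f cb 48 f2 
                  ┃┃Pend┃                            
                  ┃┃Pend┃                            
                  ┃┃Pend┃                            
                  ┃┃Pend┗━━━━━━━━━━━━━━━━━━━━━━━━━━━━
                  ┃┃Inactive│1007│56 │Paris │eve62┃8.
                  ┃┃Closed  │1008│19 │NYC   │eve22┃  
                  ┃┃Pending │1009│37 │Tokyo │carol┃  
                  ┃┗━━━━━━━━━━━━━━━━━━━━━━━━━━━━━━┛2.


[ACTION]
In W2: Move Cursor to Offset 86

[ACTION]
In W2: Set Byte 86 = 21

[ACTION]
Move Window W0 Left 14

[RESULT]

    ┃A1:           ┠────┃00000000  25 50 44 46 2d 31 
    ┃       A      ┃Stat┃00000010  6d 6d 6d 87 dc ac 
    ┃--------------┃────┃00000020  59 59 59 59 59 64 
    ┃  1      [0]  ┃Acti┃00000030  37 53 8b 7b d1 ca 
    ┃  2        0  ┃Pend┃00000040  c8 3e f1 f6 f6 f6 
    ┃  3        0  ┃Clos┃00000050  f6 9d 9f cb 48 f2 
    ┃  4 Foo       ┃Pend┃                            
    ┃  5        0  ┃Pend┃                            
    ┃  6        0  ┃Pend┃                            
    ┃  7        0  ┃Pend┗━━━━━━━━━━━━━━━━━━━━━━━━━━━━
    ┃  8        0  ┃Inactive│1007│56 │Paris │eve62┃  
    ┃  9        0  ┃Closed  │1008│19 │NYC   │eve22┃  
    ┃ 10        0  ┃Pending │1009│37 │Tokyo │carol┃  
    ┃ 11        0  ┗━━━━━━━━━━━━━━━━━━━━━━━━━━━━━━┛  


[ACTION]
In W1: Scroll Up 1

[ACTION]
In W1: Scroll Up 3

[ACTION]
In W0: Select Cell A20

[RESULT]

    ┃A20:          ┠────┃00000000  25 50 44 46 2d 31 
    ┃       A      ┃Stat┃00000010  6d 6d 6d 87 dc ac 
    ┃--------------┃────┃00000020  59 59 59 59 59 64 
    ┃  1        0  ┃Acti┃00000030  37 53 8b 7b d1 ca 
    ┃  2        0  ┃Pend┃00000040  c8 3e f1 f6 f6 f6 
    ┃  3        0  ┃Clos┃00000050  f6 9d 9f cb 48 f2 
    ┃  4 Foo       ┃Pend┃                            
    ┃  5        0  ┃Pend┃                            
    ┃  6        0  ┃Pend┃                            
    ┃  7        0  ┃Pend┗━━━━━━━━━━━━━━━━━━━━━━━━━━━━
    ┃  8        0  ┃Inactive│1007│56 │Paris │eve62┃  
    ┃  9        0  ┃Closed  │1008│19 │NYC   │eve22┃  
    ┃ 10        0  ┃Pending │1009│37 │Tokyo │carol┃  
    ┃ 11        0  ┗━━━━━━━━━━━━━━━━━━━━━━━━━━━━━━┛  


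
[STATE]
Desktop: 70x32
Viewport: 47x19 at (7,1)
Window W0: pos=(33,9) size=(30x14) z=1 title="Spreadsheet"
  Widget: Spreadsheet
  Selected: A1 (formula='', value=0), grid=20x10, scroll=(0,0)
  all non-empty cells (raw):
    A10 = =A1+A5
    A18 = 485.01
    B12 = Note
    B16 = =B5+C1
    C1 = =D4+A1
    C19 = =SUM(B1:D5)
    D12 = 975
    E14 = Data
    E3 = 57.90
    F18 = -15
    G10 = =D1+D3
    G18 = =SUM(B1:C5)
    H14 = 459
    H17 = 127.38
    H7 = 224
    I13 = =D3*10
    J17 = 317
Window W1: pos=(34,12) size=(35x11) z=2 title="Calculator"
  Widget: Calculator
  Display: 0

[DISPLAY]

                                               
                                               
                                               
                                               
                                               
                                               
                                               
                                               
                          ┏━━━━━━━━━━━━━━━━━━━━
                          ┃ Spreadsheet        
                          ┠────────────────────
                          ┃┏━━━━━━━━━━━━━━━━━━━
                          ┃┃ Calculator        
                          ┃┠───────────────────
                          ┃┃                   
                          ┃┃┌───┬───┬───┬───┐  
                          ┃┃│ 7 │ 8 │ 9 │ ÷ │  
                          ┃┃├───┼───┼───┼───┤  
                          ┃┃│ 4 │ 5 │ 6 │ × │  


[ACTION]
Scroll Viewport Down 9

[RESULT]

                          ┃ Spreadsheet        
                          ┠────────────────────
                          ┃┏━━━━━━━━━━━━━━━━━━━
                          ┃┃ Calculator        
                          ┃┠───────────────────
                          ┃┃                   
                          ┃┃┌───┬───┬───┬───┐  
                          ┃┃│ 7 │ 8 │ 9 │ ÷ │  
                          ┃┃├───┼───┼───┼───┤  
                          ┃┃│ 4 │ 5 │ 6 │ × │  
                          ┃┃├───┼───┼───┼───┤  
                          ┃┃│ 1 │ 2 │ 3 │ - │  
                          ┗┗━━━━━━━━━━━━━━━━━━━
                                               
                                               
                                               
                                               
                                               
                                               


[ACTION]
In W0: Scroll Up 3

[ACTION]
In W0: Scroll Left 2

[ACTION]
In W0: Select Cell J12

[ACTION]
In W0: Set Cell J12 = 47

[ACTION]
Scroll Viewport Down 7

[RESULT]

                          ┃┃ Calculator        
                          ┃┠───────────────────
                          ┃┃                   
                          ┃┃┌───┬───┬───┬───┐  
                          ┃┃│ 7 │ 8 │ 9 │ ÷ │  
                          ┃┃├───┼───┼───┼───┤  
                          ┃┃│ 4 │ 5 │ 6 │ × │  
                          ┃┃├───┼───┼───┼───┤  
                          ┃┃│ 1 │ 2 │ 3 │ - │  
                          ┗┗━━━━━━━━━━━━━━━━━━━
                                               
                                               
                                               
                                               
                                               
                                               
                                               
                                               
                                               


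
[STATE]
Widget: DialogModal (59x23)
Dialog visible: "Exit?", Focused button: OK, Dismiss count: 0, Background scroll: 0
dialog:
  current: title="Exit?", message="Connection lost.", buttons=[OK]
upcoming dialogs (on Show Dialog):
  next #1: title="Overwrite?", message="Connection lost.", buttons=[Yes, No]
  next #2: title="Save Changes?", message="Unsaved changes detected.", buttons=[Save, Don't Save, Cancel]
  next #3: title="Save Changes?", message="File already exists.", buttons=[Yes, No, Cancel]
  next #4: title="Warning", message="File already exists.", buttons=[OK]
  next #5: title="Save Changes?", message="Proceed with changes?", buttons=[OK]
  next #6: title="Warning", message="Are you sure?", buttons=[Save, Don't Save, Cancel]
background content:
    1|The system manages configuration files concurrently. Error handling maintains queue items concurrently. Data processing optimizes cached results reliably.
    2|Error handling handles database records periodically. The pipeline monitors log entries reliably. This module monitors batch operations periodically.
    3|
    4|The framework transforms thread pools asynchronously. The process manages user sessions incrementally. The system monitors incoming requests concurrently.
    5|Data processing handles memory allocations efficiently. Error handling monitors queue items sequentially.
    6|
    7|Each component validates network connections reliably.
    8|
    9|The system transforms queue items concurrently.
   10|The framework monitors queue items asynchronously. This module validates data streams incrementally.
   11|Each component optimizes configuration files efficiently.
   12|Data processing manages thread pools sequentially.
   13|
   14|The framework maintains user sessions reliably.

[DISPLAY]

The system manages configuration files concurrently. Error 
Error handling handles database records periodically. The p
                                                           
The framework transforms thread pools asynchronously. The p
Data processing handles memory allocations efficiently. Err
                                                           
Each component validates network connections reliably.     
                                                           
The system transforms queue items concurrently.            
The framework monit┌──────────────────┐chronously. This mod
Each component opti│      Exit?       │files efficiently.  
Data processing man│ Connection lost. │quentially.         
                   │       [OK]       │                    
The framework maint└──────────────────┘eliably.            
                                                           
                                                           
                                                           
                                                           
                                                           
                                                           
                                                           
                                                           
                                                           


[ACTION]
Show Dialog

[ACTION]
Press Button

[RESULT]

The system manages configuration files concurrently. Error 
Error handling handles database records periodically. The p
                                                           
The framework transforms thread pools asynchronously. The p
Data processing handles memory allocations efficiently. Err
                                                           
Each component validates network connections reliably.     
                                                           
The system transforms queue items concurrently.            
The framework monitors queue items asynchronously. This mod
Each component optimizes configuration files efficiently.  
Data processing manages thread pools sequentially.         
                                                           
The framework maintains user sessions reliably.            
                                                           
                                                           
                                                           
                                                           
                                                           
                                                           
                                                           
                                                           
                                                           


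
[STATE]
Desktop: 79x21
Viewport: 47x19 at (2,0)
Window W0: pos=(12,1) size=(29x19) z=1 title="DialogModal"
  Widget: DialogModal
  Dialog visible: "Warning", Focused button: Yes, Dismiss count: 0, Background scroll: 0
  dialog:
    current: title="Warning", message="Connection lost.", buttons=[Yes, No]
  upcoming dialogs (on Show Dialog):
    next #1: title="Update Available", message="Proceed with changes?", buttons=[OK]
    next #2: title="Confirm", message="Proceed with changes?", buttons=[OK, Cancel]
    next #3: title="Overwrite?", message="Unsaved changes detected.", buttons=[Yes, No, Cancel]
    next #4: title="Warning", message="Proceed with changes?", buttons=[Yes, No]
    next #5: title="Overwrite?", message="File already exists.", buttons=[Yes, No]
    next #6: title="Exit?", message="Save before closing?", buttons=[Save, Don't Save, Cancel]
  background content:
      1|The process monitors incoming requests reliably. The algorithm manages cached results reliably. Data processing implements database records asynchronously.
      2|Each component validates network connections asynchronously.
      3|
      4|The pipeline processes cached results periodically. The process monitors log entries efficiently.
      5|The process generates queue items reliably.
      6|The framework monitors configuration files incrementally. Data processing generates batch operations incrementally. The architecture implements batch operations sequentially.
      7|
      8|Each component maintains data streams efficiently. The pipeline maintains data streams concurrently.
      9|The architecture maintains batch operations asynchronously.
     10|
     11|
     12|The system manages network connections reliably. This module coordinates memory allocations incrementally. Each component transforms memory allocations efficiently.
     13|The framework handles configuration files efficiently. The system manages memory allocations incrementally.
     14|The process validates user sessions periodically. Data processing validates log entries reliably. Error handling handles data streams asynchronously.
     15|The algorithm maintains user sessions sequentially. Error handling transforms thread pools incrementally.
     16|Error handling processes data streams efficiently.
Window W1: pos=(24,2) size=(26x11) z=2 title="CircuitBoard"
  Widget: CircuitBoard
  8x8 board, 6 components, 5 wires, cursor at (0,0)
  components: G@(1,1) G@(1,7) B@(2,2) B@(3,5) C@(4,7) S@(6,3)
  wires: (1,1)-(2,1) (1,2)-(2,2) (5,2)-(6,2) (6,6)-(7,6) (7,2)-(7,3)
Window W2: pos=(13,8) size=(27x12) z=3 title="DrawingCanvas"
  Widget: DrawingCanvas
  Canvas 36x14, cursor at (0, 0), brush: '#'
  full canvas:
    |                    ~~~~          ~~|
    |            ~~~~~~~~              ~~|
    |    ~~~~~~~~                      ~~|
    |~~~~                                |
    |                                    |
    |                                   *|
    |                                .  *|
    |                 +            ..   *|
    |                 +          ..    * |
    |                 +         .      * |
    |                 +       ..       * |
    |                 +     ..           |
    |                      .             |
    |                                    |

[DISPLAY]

                                               
          ┏━━━━━━━━━━━━━━━━━━━━━━━━━━━┓        
          ┃ DialogModa┏━━━━━━━━━━━━━━━━━━━━━━━━
          ┠───────────┃ CircuitBoard           
          ┃The process┠────────────────────────
          ┃Each compon┃   0 1 2 3 4 5 6 7      
          ┃           ┃0  [.]                  
          ┃The pipelin┃                        
          ┃┏━━━━━━━━━━━━━━━━━━━━━━━━━┓         
          ┃┃ DrawingCanvas           ┃         
          ┃┠─────────────────────────┨         
          ┃┃+                   ~~~~ ┃         
          ┃┃            ~~~~~~~~     ┃━━━━━━━━━
          ┃┃    ~~~~~~~~             ┃┃        
          ┃┃~~~~                     ┃┃        
          ┃┃                         ┃┃        
          ┃┃                         ┃┃        
          ┃┃                         ┃┃        
          ┃┃                 +       ┃┃        


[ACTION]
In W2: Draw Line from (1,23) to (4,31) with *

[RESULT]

                                               
          ┏━━━━━━━━━━━━━━━━━━━━━━━━━━━┓        
          ┃ DialogModa┏━━━━━━━━━━━━━━━━━━━━━━━━
          ┠───────────┃ CircuitBoard           
          ┃The process┠────────────────────────
          ┃Each compon┃   0 1 2 3 4 5 6 7      
          ┃           ┃0  [.]                  
          ┃The pipelin┃                        
          ┃┏━━━━━━━━━━━━━━━━━━━━━━━━━┓         
          ┃┃ DrawingCanvas           ┃         
          ┃┠─────────────────────────┨         
          ┃┃+                   ~~~~ ┃         
          ┃┃            ~~~~~~~~   **┃━━━━━━━━━
          ┃┃    ~~~~~~~~             ┃┃        
          ┃┃~~~~                     ┃┃        
          ┃┃                         ┃┃        
          ┃┃                         ┃┃        
          ┃┃                         ┃┃        
          ┃┃                 +       ┃┃        


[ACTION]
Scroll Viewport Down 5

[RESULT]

          ┃ DialogModa┏━━━━━━━━━━━━━━━━━━━━━━━━
          ┠───────────┃ CircuitBoard           
          ┃The process┠────────────────────────
          ┃Each compon┃   0 1 2 3 4 5 6 7      
          ┃           ┃0  [.]                  
          ┃The pipelin┃                        
          ┃┏━━━━━━━━━━━━━━━━━━━━━━━━━┓         
          ┃┃ DrawingCanvas           ┃         
          ┃┠─────────────────────────┨         
          ┃┃+                   ~~~~ ┃         
          ┃┃            ~~~~~~~~   **┃━━━━━━━━━
          ┃┃    ~~~~~~~~             ┃┃        
          ┃┃~~~~                     ┃┃        
          ┃┃                         ┃┃        
          ┃┃                         ┃┃        
          ┃┃                         ┃┃        
          ┃┃                 +       ┃┃        
          ┗┗━━━━━━━━━━━━━━━━━━━━━━━━━┛┛        
                                               


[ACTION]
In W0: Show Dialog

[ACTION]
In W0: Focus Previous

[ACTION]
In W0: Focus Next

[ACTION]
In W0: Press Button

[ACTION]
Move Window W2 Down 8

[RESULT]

          ┃ DialogModa┏━━━━━━━━━━━━━━━━━━━━━━━━
          ┠───────────┃ CircuitBoard           
          ┃The process┠────────────────────────
          ┃Each compon┃   0 1 2 3 4 5 6 7      
          ┃           ┃0  [.]                  
          ┃The pipelin┃                        
          ┃The process┃1       G   ·           
          ┃┏━━━━━━━━━━━━━━━━━━━━━━━━━┓         
          ┃┃ DrawingCanvas           ┃         
          ┃┠─────────────────────────┨         
          ┃┃+                   ~~~~ ┃━━━━━━━━━
          ┃┃            ~~~~~~~~   **┃┃        
          ┃┃    ~~~~~~~~             ┃┃        
          ┃┃~~~~                     ┃┃        
          ┃┃                         ┃┃        
          ┃┃                         ┃┃        
          ┃┃                         ┃┃        
          ┗┃                 +       ┃┛        
           ┗━━━━━━━━━━━━━━━━━━━━━━━━━┛         


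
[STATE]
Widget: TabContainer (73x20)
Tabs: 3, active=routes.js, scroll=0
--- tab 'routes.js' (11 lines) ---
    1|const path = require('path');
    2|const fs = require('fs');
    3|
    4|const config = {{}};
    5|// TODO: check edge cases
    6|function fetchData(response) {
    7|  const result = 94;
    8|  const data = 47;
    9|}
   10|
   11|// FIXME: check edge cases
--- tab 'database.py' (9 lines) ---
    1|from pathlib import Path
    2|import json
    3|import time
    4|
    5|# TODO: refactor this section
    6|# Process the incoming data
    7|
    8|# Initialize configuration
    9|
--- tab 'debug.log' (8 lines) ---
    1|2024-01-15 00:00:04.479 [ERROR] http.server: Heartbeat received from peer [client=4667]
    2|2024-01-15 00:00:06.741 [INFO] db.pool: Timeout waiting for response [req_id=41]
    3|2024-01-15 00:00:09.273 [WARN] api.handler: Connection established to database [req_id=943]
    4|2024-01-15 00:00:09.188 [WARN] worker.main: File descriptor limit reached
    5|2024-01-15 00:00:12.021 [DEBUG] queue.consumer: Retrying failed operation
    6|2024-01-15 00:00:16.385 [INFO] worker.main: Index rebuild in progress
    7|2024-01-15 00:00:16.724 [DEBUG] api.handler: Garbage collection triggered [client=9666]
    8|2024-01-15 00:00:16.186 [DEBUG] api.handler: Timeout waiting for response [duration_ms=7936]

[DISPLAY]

[routes.js]│ database.py │ debug.log                                     
─────────────────────────────────────────────────────────────────────────
const path = require('path');                                            
const fs = require('fs');                                                
                                                                         
const config = {{}};                                                     
// TODO: check edge cases                                                
function fetchData(response) {                                           
  const result = 94;                                                     
  const data = 47;                                                       
}                                                                        
                                                                         
// FIXME: check edge cases                                               
                                                                         
                                                                         
                                                                         
                                                                         
                                                                         
                                                                         
                                                                         


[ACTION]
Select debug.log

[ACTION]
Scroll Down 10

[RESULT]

 routes.js │ database.py │[debug.log]                                    
─────────────────────────────────────────────────────────────────────────
2024-01-15 00:00:16.186 [DEBUG] api.handler: Timeout waiting for response
                                                                         
                                                                         
                                                                         
                                                                         
                                                                         
                                                                         
                                                                         
                                                                         
                                                                         
                                                                         
                                                                         
                                                                         
                                                                         
                                                                         
                                                                         
                                                                         
                                                                         


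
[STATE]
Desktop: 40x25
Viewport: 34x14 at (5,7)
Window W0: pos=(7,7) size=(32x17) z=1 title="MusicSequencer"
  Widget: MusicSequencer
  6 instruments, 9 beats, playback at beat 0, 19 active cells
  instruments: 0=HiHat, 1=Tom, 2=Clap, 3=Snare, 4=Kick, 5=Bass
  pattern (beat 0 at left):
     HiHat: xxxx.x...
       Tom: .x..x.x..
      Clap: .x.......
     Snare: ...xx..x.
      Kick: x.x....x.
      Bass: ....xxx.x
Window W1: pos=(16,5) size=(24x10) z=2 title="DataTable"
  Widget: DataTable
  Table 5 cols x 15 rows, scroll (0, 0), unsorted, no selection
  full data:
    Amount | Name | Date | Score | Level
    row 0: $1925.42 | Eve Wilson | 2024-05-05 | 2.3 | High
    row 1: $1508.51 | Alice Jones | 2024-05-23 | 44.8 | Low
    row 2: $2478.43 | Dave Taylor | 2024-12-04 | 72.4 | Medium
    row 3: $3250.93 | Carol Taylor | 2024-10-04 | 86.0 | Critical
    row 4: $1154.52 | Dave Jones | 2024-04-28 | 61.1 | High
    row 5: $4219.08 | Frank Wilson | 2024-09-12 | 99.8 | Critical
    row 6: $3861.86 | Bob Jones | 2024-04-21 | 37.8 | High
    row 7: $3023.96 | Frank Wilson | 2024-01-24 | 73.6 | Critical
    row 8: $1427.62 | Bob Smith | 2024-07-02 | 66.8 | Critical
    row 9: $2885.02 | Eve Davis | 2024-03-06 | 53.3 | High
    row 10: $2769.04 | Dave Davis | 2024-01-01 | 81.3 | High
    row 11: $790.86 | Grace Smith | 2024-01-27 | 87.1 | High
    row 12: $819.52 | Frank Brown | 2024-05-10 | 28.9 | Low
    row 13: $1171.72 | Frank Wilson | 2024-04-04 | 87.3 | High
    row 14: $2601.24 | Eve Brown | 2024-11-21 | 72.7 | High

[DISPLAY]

  ┏━━━━━━━━┠──────────────────────
  ┃ MusicSe┃Amount  │Name        │
  ┠────────┃────────┼────────────┼
  ┃      ▼1┃$1925.42│Eve Wilson  │
  ┃ HiHat██┃$1508.51│Alice Jones │
  ┃   Tom·█┃$2478.43│Dave Taylor │
  ┃  Clap·█┃$3250.93│Carol Taylor│
  ┃ Snare··┗━━━━━━━━━━━━━━━━━━━━━━
  ┃  Kick█·█····█·               ┃
  ┃  Bass····███·█               ┃
  ┃                              ┃
  ┃                              ┃
  ┃                              ┃
  ┃                              ┃


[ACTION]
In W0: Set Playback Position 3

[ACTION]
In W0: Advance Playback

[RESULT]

  ┏━━━━━━━━┠──────────────────────
  ┃ MusicSe┃Amount  │Name        │
  ┠────────┃────────┼────────────┼
  ┃      01┃$1925.42│Eve Wilson  │
  ┃ HiHat██┃$1508.51│Alice Jones │
  ┃   Tom·█┃$2478.43│Dave Taylor │
  ┃  Clap·█┃$3250.93│Carol Taylor│
  ┃ Snare··┗━━━━━━━━━━━━━━━━━━━━━━
  ┃  Kick█·█····█·               ┃
  ┃  Bass····███·█               ┃
  ┃                              ┃
  ┃                              ┃
  ┃                              ┃
  ┃                              ┃


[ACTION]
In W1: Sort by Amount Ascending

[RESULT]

  ┏━━━━━━━━┠──────────────────────
  ┃ MusicSe┃Amount ▲│Name        │
  ┠────────┃────────┼────────────┼
  ┃      01┃$790.86 │Grace Smith │
  ┃ HiHat██┃$819.52 │Frank Brown │
  ┃   Tom·█┃$1154.52│Dave Jones  │
  ┃  Clap·█┃$1171.72│Frank Wilson│
  ┃ Snare··┗━━━━━━━━━━━━━━━━━━━━━━
  ┃  Kick█·█····█·               ┃
  ┃  Bass····███·█               ┃
  ┃                              ┃
  ┃                              ┃
  ┃                              ┃
  ┃                              ┃


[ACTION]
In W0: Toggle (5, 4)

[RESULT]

  ┏━━━━━━━━┠──────────────────────
  ┃ MusicSe┃Amount ▲│Name        │
  ┠────────┃────────┼────────────┼
  ┃      01┃$790.86 │Grace Smith │
  ┃ HiHat██┃$819.52 │Frank Brown │
  ┃   Tom·█┃$1154.52│Dave Jones  │
  ┃  Clap·█┃$1171.72│Frank Wilson│
  ┃ Snare··┗━━━━━━━━━━━━━━━━━━━━━━
  ┃  Kick█·█····█·               ┃
  ┃  Bass·····██·█               ┃
  ┃                              ┃
  ┃                              ┃
  ┃                              ┃
  ┃                              ┃


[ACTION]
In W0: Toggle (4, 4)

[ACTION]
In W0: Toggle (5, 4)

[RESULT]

  ┏━━━━━━━━┠──────────────────────
  ┃ MusicSe┃Amount ▲│Name        │
  ┠────────┃────────┼────────────┼
  ┃      01┃$790.86 │Grace Smith │
  ┃ HiHat██┃$819.52 │Frank Brown │
  ┃   Tom·█┃$1154.52│Dave Jones  │
  ┃  Clap·█┃$1171.72│Frank Wilson│
  ┃ Snare··┗━━━━━━━━━━━━━━━━━━━━━━
  ┃  Kick█·█·█··█·               ┃
  ┃  Bass····███·█               ┃
  ┃                              ┃
  ┃                              ┃
  ┃                              ┃
  ┃                              ┃
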